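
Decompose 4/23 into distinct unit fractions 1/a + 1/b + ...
1/6 + 1/138

Greedy algorithm:
4/23: ceiling(23/4) = 6, use 1/6
1/138: ceiling(138/1) = 138, use 1/138
Result: 4/23 = 1/6 + 1/138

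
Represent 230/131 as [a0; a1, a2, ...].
[1; 1, 3, 10, 1, 2]

Euclidean algorithm steps:
230 = 1 × 131 + 99
131 = 1 × 99 + 32
99 = 3 × 32 + 3
32 = 10 × 3 + 2
3 = 1 × 2 + 1
2 = 2 × 1 + 0
Continued fraction: [1; 1, 3, 10, 1, 2]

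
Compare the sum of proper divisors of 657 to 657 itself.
deficient

Proper divisors of 657: sum = 1 + 3 + 9 + 73 + 219 = 305
Since 305 < 657, 657 is deficient.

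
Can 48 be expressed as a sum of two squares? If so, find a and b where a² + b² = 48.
Not possible

Factorization: 48 = 2^4 × 3
By Fermat: n is sum of two squares iff every prime p ≡ 3 (mod 4) appears to even power.
Prime(s) ≡ 3 (mod 4) with odd exponent: [(3, 1)]
Therefore 48 cannot be expressed as a² + b².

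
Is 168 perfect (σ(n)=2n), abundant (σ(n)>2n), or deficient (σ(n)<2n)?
abundant

Proper divisors of 168: sum = 1 + 2 + 3 + 4 + 6 + 7 + 8 + 12 + 14 + 21 + 24 + 28 + 42 + 56 + 84 = 312
Since 312 > 168, 168 is abundant.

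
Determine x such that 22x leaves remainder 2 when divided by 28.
x ≡ 9 (mod 14)

gcd(22, 28) = 2, which divides 2, so solutions exist.
Divide through by 2: 11x ≡ 1 (mod 14).
Find 11^(-1) mod 14 by the extended Euclidean algorithm:
14 = 1 × 11 + 3  ⟹  3 = (1)·14 + (-1)·11
11 = 3 × 3 + 2  ⟹  2 = (-3)·14 + (4)·11
3 = 1 × 2 + 1  ⟹  1 = (4)·14 + (-5)·11
So (-5)·11 ≡ 1 (mod 14), i.e. 11^(-1) ≡ -5 ≡ 9 (mod 14).
x ≡ 9 × 1 = 9 ≡ 9 (mod 14).
Check: 22 × 9 = 198 ≡ 2 (mod 28).
x ≡ 9 (mod 14), giving 2 solutions mod 28.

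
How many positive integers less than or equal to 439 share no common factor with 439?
438

439 = 439
φ(n) = n × ∏(1 - 1/p) for each prime p dividing n
φ(439) = 439 × (1 - 1/439) = 438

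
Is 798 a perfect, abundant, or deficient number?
abundant

Proper divisors of 798: sum = 1 + 2 + 3 + 6 + 7 + 14 + 19 + 21 + 38 + 42 + 57 + 114 + 133 + 266 + 399 = 1122
Since 1122 > 798, 798 is abundant.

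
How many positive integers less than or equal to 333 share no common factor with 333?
216

333 = 3^2 × 37
φ(n) = n × ∏(1 - 1/p) for each prime p dividing n
φ(333) = 333 × (1 - 1/3) × (1 - 1/37) = 216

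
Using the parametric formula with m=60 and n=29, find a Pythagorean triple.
(2759, 3480, 4441)

Euclid's formula: a = m² - n², b = 2mn, c = m² + n²
m = 60, n = 29
a = 60² - 29² = 3600 - 841 = 2759
b = 2 × 60 × 29 = 3480
c = 60² + 29² = 3600 + 841 = 4441
Verification: 2759² + 3480² = 7612081 + 12110400 = 19722481 = 4441² ✓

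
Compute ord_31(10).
15

31 is prime, so ord(10) divides φ(31) = 30.
Divisors of 30: 1, 2, 3, 5, 6, 10, 15, 30.
Repeated squaring: 10^1 ≡ 10, 10^2 ≡ 7, 10^4 ≡ 18, 10^8 ≡ 14, 10^16 ≡ 10 (mod 31).
Test 10^d mod 31 for each divisor d in increasing order:
10^1 ≡ 10
10^2 ≡ 7
10^3 = 10^2·10^1 ≡ 8
10^5 = 10^4·10^1 ≡ 25
10^6 = 10^4·10^2 ≡ 2
10^10 = 10^8·10^2 ≡ 5
10^15 = 10^8·10^4·10^2·10^1 ≡ 1  ← first divisor giving 1
The order is 15.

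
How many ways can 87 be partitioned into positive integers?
38887673

p(n) counts ways to write n as a sum of positive integers (order ignored).
Euler's pentagonal recurrence: p(k) = p(k-1) + p(k-2) - p(k-5) - p(k-7) + p(k-12) + p(k-15) - ... (offsets j(3j∓1)/2, signs ++--, p(0)=1, p(<0)=0).
DP table for k = 0..86: p(0)=1, p(1)=1, p(2)=2, p(3)=3, p(4)=5, p(5)=7, p(6)=11, p(7)=15, p(8)=22, p(9)=30, p(10)=42, p(11)=56, p(12)=77, p(13)=101, p(14)=135, p(15)=176, p(16)=231, p(17)=297, p(18)=385, p(19)=490, p(20)=627, p(21)=792, p(22)=1002, p(23)=1255, p(24)=1575, p(25)=1958, p(26)=2436, p(27)=3010, p(28)=3718, p(29)=4565, p(30)=5604, p(31)=6842, p(32)=8349, p(33)=10143, p(34)=12310, p(35)=14883, p(36)=17977, p(37)=21637, p(38)=26015, p(39)=31185, p(40)=37338, p(41)=44583, p(42)=53174, p(43)=63261, p(44)=75175, p(45)=89134, p(46)=105558, p(47)=124754, p(48)=147273, p(49)=173525, p(50)=204226, p(51)=239943, p(52)=281589, p(53)=329931, p(54)=386155, p(55)=451276, p(56)=526823, p(57)=614154, p(58)=715220, p(59)=831820, p(60)=966467, p(61)=1121505, p(62)=1300156, p(63)=1505499, p(64)=1741630, p(65)=2012558, p(66)=2323520, p(67)=2679689, p(68)=3087735, p(69)=3554345, p(70)=4087968, p(71)=4697205, p(72)=5392783, p(73)=6185689, p(74)=7089500, p(75)=8118264, p(76)=9289091, p(77)=10619863, p(78)=12132164, p(79)=13848650, p(80)=15796476, p(81)=18004327, p(82)=20506255, p(83)=23338469, p(84)=26543660, p(85)=30167357, p(86)=34262962.
Final step: p(87) = p(86) + p(85) - p(82) - p(80) + p(75) + p(72) - p(65) - p(61) + p(52) + p(47) - p(36) - p(30) + p(17) + p(10)
= 34262962 + 30167357 - 20506255 - 15796476 + 8118264 + 5392783 - 2012558 - 1121505 + 281589 + 124754 - 17977 - 5604 + 297 + 42
= 38887673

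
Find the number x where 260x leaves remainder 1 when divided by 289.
279

gcd(260, 289) = 1, so the inverse exists.
Extended Euclidean algorithm on (289, 260):
289 = 1 × 260 + 29  ⟹  29 = (1)·289 + (-1)·260
260 = 8 × 29 + 28  ⟹  28 = (-8)·289 + (9)·260
29 = 1 × 28 + 1  ⟹  1 = (9)·289 + (-10)·260
So (-10)·260 ≡ 1 (mod 289), i.e. 260^(-1) ≡ -10 ≡ 279 (mod 289).
Check: 260 × 279 = 72540 ≡ 1 (mod 289)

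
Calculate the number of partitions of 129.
4835271870

p(n) counts ways to write n as a sum of positive integers (order ignored).
Euler's pentagonal recurrence: p(k) = p(k-1) + p(k-2) - p(k-5) - p(k-7) + p(k-12) + p(k-15) - ... (offsets j(3j∓1)/2, signs ++--, p(0)=1, p(<0)=0).
DP table for k = 0..128: p(0)=1, p(1)=1, p(2)=2, p(3)=3, p(4)=5, p(5)=7, p(6)=11, p(7)=15, p(8)=22, p(9)=30, p(10)=42, p(11)=56, p(12)=77, p(13)=101, p(14)=135, p(15)=176, p(16)=231, p(17)=297, p(18)=385, p(19)=490, p(20)=627, p(21)=792, p(22)=1002, p(23)=1255, p(24)=1575, p(25)=1958, p(26)=2436, p(27)=3010, p(28)=3718, p(29)=4565, p(30)=5604, p(31)=6842, p(32)=8349, p(33)=10143, p(34)=12310, p(35)=14883, p(36)=17977, p(37)=21637, p(38)=26015, p(39)=31185, p(40)=37338, p(41)=44583, p(42)=53174, p(43)=63261, p(44)=75175, p(45)=89134, p(46)=105558, p(47)=124754, p(48)=147273, p(49)=173525, p(50)=204226, p(51)=239943, p(52)=281589, p(53)=329931, p(54)=386155, p(55)=451276, p(56)=526823, p(57)=614154, p(58)=715220, p(59)=831820, p(60)=966467, p(61)=1121505, p(62)=1300156, p(63)=1505499, p(64)=1741630, p(65)=2012558, p(66)=2323520, p(67)=2679689, p(68)=3087735, p(69)=3554345, p(70)=4087968, p(71)=4697205, p(72)=5392783, p(73)=6185689, p(74)=7089500, p(75)=8118264, p(76)=9289091, p(77)=10619863, p(78)=12132164, p(79)=13848650, p(80)=15796476, p(81)=18004327, p(82)=20506255, p(83)=23338469, p(84)=26543660, p(85)=30167357, p(86)=34262962, p(87)=38887673, p(88)=44108109, p(89)=49995925, p(90)=56634173, p(91)=64112359, p(92)=72533807, p(93)=82010177, p(94)=92669720, p(95)=104651419, p(96)=118114304, p(97)=133230930, p(98)=150198136, p(99)=169229875, p(100)=190569292, p(101)=214481126, p(102)=241265379, p(103)=271248950, p(104)=304801365, p(105)=342325709, p(106)=384276336, p(107)=431149389, p(108)=483502844, p(109)=541946240, p(110)=607163746, p(111)=679903203, p(112)=761002156, p(113)=851376628, p(114)=952050665, p(115)=1064144451, p(116)=1188908248, p(117)=1327710076, p(118)=1482074143, p(119)=1653668665, p(120)=1844349560, p(121)=2056148051, p(122)=2291320912, p(123)=2552338241, p(124)=2841940500, p(125)=3163127352, p(126)=3519222692, p(127)=3913864295, p(128)=4351078600.
Final step: p(129) = p(128) + p(127) - p(124) - p(122) + p(117) + p(114) - p(107) - p(103) + p(94) + p(89) - p(78) - p(72) + p(59) + p(52) - p(37) - p(29) + p(12) + p(3)
= 4351078600 + 3913864295 - 2841940500 - 2291320912 + 1327710076 + 952050665 - 431149389 - 271248950 + 92669720 + 49995925 - 12132164 - 5392783 + 831820 + 281589 - 21637 - 4565 + 77 + 3
= 4835271870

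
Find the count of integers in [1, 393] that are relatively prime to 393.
260

393 = 3 × 131
φ(n) = n × ∏(1 - 1/p) for each prime p dividing n
φ(393) = 393 × (1 - 1/3) × (1 - 1/131) = 260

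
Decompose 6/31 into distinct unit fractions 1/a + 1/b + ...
1/6 + 1/38 + 1/1767

Greedy algorithm:
6/31: ceiling(31/6) = 6, use 1/6
5/186: ceiling(186/5) = 38, use 1/38
1/1767: ceiling(1767/1) = 1767, use 1/1767
Result: 6/31 = 1/6 + 1/38 + 1/1767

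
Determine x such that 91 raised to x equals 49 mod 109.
28

Baby-step giant-step with step n = ⌈√109⌉ = 11.
Baby steps 91^j mod 109 (j:value) for j=0..10: 0:1, 1:91, 2:106, 3:54, 4:9, 5:56, 6:82, 7:50, 8:81, 9:68, 10:84.
Giant-step multiplier: 91^(-11) ≡ 91^(108-11) = 91^97 ≡ 39 (mod 109).
Giant steps γ_i = 49·39^i mod 109: γ_0=49, γ_1=58, γ_2=82 (in table at j=6).
x = i·n + j = 2·11 + 6 = 28.
Check: 91^28 ≡ 49 (mod 109).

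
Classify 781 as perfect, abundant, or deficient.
deficient

Proper divisors of 781: sum = 1 + 11 + 71 = 83
Since 83 < 781, 781 is deficient.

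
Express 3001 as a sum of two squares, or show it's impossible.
20² + 51² (a=20, b=51)

Factorization: 3001 = 3001
By Fermat: n is sum of two squares iff every prime p ≡ 3 (mod 4) appears to even power.
All primes ≡ 3 (mod 4) appear to even power.
Search a = 0, 1, 2, … for 3001 - a² a perfect square: first hit at a = 20: 3001 - 400 = 2601 = 51².
3001 = 20² + 51² = 400 + 2601 ✓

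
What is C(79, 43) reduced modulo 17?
7

Using Lucas' theorem:
Write n=79 and k=43 in base 17:
n in base 17: [4, 11]
k in base 17: [2, 9]
C(79,43) mod 17 = ∏ C(n_i, k_i) mod 17
Digit binomials (mod 17): C(4,2) = 6; C(11,9) = 55 ≡ 4
Product: 6 × 4 = 24 ≡ 7 (mod 17)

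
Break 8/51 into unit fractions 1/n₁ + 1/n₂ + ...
1/7 + 1/72 + 1/8568

Greedy algorithm:
8/51: ceiling(51/8) = 7, use 1/7
5/357: ceiling(357/5) = 72, use 1/72
1/8568: ceiling(8568/1) = 8568, use 1/8568
Result: 8/51 = 1/7 + 1/72 + 1/8568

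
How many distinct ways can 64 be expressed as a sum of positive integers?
1741630

p(n) counts ways to write n as a sum of positive integers (order ignored).
Euler's pentagonal recurrence: p(k) = p(k-1) + p(k-2) - p(k-5) - p(k-7) + p(k-12) + p(k-15) - ... (offsets j(3j∓1)/2, signs ++--, p(0)=1, p(<0)=0).
DP table for k = 0..63: p(0)=1, p(1)=1, p(2)=2, p(3)=3, p(4)=5, p(5)=7, p(6)=11, p(7)=15, p(8)=22, p(9)=30, p(10)=42, p(11)=56, p(12)=77, p(13)=101, p(14)=135, p(15)=176, p(16)=231, p(17)=297, p(18)=385, p(19)=490, p(20)=627, p(21)=792, p(22)=1002, p(23)=1255, p(24)=1575, p(25)=1958, p(26)=2436, p(27)=3010, p(28)=3718, p(29)=4565, p(30)=5604, p(31)=6842, p(32)=8349, p(33)=10143, p(34)=12310, p(35)=14883, p(36)=17977, p(37)=21637, p(38)=26015, p(39)=31185, p(40)=37338, p(41)=44583, p(42)=53174, p(43)=63261, p(44)=75175, p(45)=89134, p(46)=105558, p(47)=124754, p(48)=147273, p(49)=173525, p(50)=204226, p(51)=239943, p(52)=281589, p(53)=329931, p(54)=386155, p(55)=451276, p(56)=526823, p(57)=614154, p(58)=715220, p(59)=831820, p(60)=966467, p(61)=1121505, p(62)=1300156, p(63)=1505499.
Final step: p(64) = p(63) + p(62) - p(59) - p(57) + p(52) + p(49) - p(42) - p(38) + p(29) + p(24) - p(13) - p(7)
= 1505499 + 1300156 - 831820 - 614154 + 281589 + 173525 - 53174 - 26015 + 4565 + 1575 - 101 - 15
= 1741630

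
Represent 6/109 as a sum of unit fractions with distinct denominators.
1/19 + 1/415 + 1/214867 + 1/61556888719 + 1/5683875823083467302723 + 1/64612888744465525793841376769540622379126735

Greedy algorithm:
6/109: ceiling(109/6) = 19, use 1/19
5/2071: ceiling(2071/5) = 415, use 1/415
4/859465: ceiling(859465/4) = 214867, use 1/214867
3/184670666155: ceiling(184670666155/3) = 61556888719, use 1/61556888719
2/11367751646166934605445: ceiling(11367751646166934605445/2) = 5683875823083467302723, use 1/5683875823083467302723
1/64612888744465525793841376769540622379126735: ceiling(64612888744465525793841376769540622379126735/1) = 64612888744465525793841376769540622379126735, use 1/64612888744465525793841376769540622379126735
Result: 6/109 = 1/19 + 1/415 + 1/214867 + 1/61556888719 + 1/5683875823083467302723 + 1/64612888744465525793841376769540622379126735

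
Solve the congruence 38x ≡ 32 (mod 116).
x ≡ 10 (mod 58)

gcd(38, 116) = 2, which divides 32, so solutions exist.
Divide through by 2: 19x ≡ 16 (mod 58).
Find 19^(-1) mod 58 by the extended Euclidean algorithm:
58 = 3 × 19 + 1  ⟹  1 = (1)·58 + (-3)·19
So (-3)·19 ≡ 1 (mod 58), i.e. 19^(-1) ≡ -3 ≡ 55 (mod 58).
x ≡ 55 × 16 = 880 ≡ 10 (mod 58).
Check: 38 × 10 = 380 ≡ 32 (mod 116).
x ≡ 10 (mod 58), giving 2 solutions mod 116.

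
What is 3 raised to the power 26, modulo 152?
25

Repeated squaring. Binary of 26 = 11010.
3^1 ≡ 3 (mod 152); 3^2 ≡ 9 (mod 152); 3^4 ≡ 81 (mod 152); 3^8 ≡ 25 (mod 152); 3^16 ≡ 17 (mod 152)
3^26 = 3^2 × 3^8 × 3^16 ≡ 25 (mod 152)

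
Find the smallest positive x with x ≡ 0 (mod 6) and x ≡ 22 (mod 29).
138

Using Chinese Remainder Theorem:
M = 6 × 29 = 174
M1 = 29, M2 = 6
y1 = 29^(-1) mod 6 = 5
y2 = 6^(-1) mod 29 = 5
x = (0×29×5 + 22×6×5) mod 174 = 138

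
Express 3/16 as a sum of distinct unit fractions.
1/6 + 1/48

Greedy algorithm:
3/16: ceiling(16/3) = 6, use 1/6
1/48: ceiling(48/1) = 48, use 1/48
Result: 3/16 = 1/6 + 1/48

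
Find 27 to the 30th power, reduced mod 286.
1

Repeated squaring. Binary of 30 = 11110.
27^1 ≡ 27 (mod 286); 27^2 ≡ 157 (mod 286); 27^4 ≡ 53 (mod 286); 27^8 ≡ 235 (mod 286); 27^16 ≡ 27 (mod 286)
27^30 = 27^2 × 27^4 × 27^8 × 27^16 ≡ 1 (mod 286)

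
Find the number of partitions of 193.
2168627105469

p(n) counts ways to write n as a sum of positive integers (order ignored).
Euler's pentagonal recurrence: p(k) = p(k-1) + p(k-2) - p(k-5) - p(k-7) + p(k-12) + p(k-15) - ... (offsets j(3j∓1)/2, signs ++--, p(0)=1, p(<0)=0).
DP table for k = 0..192: p(0)=1, p(1)=1, p(2)=2, p(3)=3, p(4)=5, p(5)=7, p(6)=11, p(7)=15, p(8)=22, p(9)=30, p(10)=42, p(11)=56, p(12)=77, p(13)=101, p(14)=135, p(15)=176, p(16)=231, p(17)=297, p(18)=385, p(19)=490, p(20)=627, p(21)=792, p(22)=1002, p(23)=1255, p(24)=1575, p(25)=1958, p(26)=2436, p(27)=3010, p(28)=3718, p(29)=4565, p(30)=5604, p(31)=6842, p(32)=8349, p(33)=10143, p(34)=12310, p(35)=14883, p(36)=17977, p(37)=21637, p(38)=26015, p(39)=31185, p(40)=37338, p(41)=44583, p(42)=53174, p(43)=63261, p(44)=75175, p(45)=89134, p(46)=105558, p(47)=124754, p(48)=147273, p(49)=173525, p(50)=204226, p(51)=239943, p(52)=281589, p(53)=329931, p(54)=386155, p(55)=451276, p(56)=526823, p(57)=614154, p(58)=715220, p(59)=831820, p(60)=966467, p(61)=1121505, p(62)=1300156, p(63)=1505499, p(64)=1741630, p(65)=2012558, p(66)=2323520, p(67)=2679689, p(68)=3087735, p(69)=3554345, p(70)=4087968, p(71)=4697205, p(72)=5392783, p(73)=6185689, p(74)=7089500, p(75)=8118264, p(76)=9289091, p(77)=10619863, p(78)=12132164, p(79)=13848650, p(80)=15796476, p(81)=18004327, p(82)=20506255, p(83)=23338469, p(84)=26543660, p(85)=30167357, p(86)=34262962, p(87)=38887673, p(88)=44108109, p(89)=49995925, p(90)=56634173, p(91)=64112359, p(92)=72533807, p(93)=82010177, p(94)=92669720, p(95)=104651419, p(96)=118114304, p(97)=133230930, p(98)=150198136, p(99)=169229875, p(100)=190569292, p(101)=214481126, p(102)=241265379, p(103)=271248950, p(104)=304801365, p(105)=342325709, p(106)=384276336, p(107)=431149389, p(108)=483502844, p(109)=541946240, p(110)=607163746, p(111)=679903203, p(112)=761002156, p(113)=851376628, p(114)=952050665, p(115)=1064144451, p(116)=1188908248, p(117)=1327710076, p(118)=1482074143, p(119)=1653668665, p(120)=1844349560, p(121)=2056148051, p(122)=2291320912, p(123)=2552338241, p(124)=2841940500, p(125)=3163127352, p(126)=3519222692, p(127)=3913864295, p(128)=4351078600, p(129)=4835271870, p(130)=5371315400, p(131)=5964539504, p(132)=6620830889, p(133)=7346629512, p(134)=8149040695, p(135)=9035836076, p(136)=10015581680, p(137)=11097645016, p(138)=12292341831, p(139)=13610949895, p(140)=15065878135, p(141)=16670689208, p(142)=18440293320, p(143)=20390982757, p(144)=22540654445, p(145)=24908858009, p(146)=27517052599, p(147)=30388671978, p(148)=33549419497, p(149)=37027355200, p(150)=40853235313, p(151)=45060624582, p(152)=49686288421, p(153)=54770336324, p(154)=60356673280, p(155)=66493182097, p(156)=73232243759, p(157)=80630964769, p(158)=88751778802, p(159)=97662728555, p(160)=107438159466, p(161)=118159068427, p(162)=129913904637, p(163)=142798995930, p(164)=156919475295, p(165)=172389800255, p(166)=189334822579, p(167)=207890420102, p(168)=228204732751, p(169)=250438925115, p(170)=274768617130, p(171)=301384802048, p(172)=330495499613, p(173)=362326859895, p(174)=397125074750, p(175)=435157697830, p(176)=476715857290, p(177)=522115831195, p(178)=571701605655, p(179)=625846753120, p(180)=684957390936, p(181)=749474411781, p(182)=819876908323, p(183)=896684817527, p(184)=980462880430, p(185)=1071823774337, p(186)=1171432692373, p(187)=1280011042268, p(188)=1398341745571, p(189)=1527273599625, p(190)=1667727404093, p(191)=1820701100652, p(192)=1987276856363.
Final step: p(193) = p(192) + p(191) - p(188) - p(186) + p(181) + p(178) - p(171) - p(167) + p(158) + p(153) - p(142) - p(136) + p(123) + p(116) - p(101) - p(93) + p(76) + p(67) - p(48) - p(38) + p(17) + p(6)
= 1987276856363 + 1820701100652 - 1398341745571 - 1171432692373 + 749474411781 + 571701605655 - 301384802048 - 207890420102 + 88751778802 + 54770336324 - 18440293320 - 10015581680 + 2552338241 + 1188908248 - 214481126 - 82010177 + 9289091 + 2679689 - 147273 - 26015 + 297 + 11
= 2168627105469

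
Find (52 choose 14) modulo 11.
4

Using Lucas' theorem:
Write n=52 and k=14 in base 11:
n in base 11: [4, 8]
k in base 11: [1, 3]
C(52,14) mod 11 = ∏ C(n_i, k_i) mod 11
Digit binomials (mod 11): C(4,1) = 4; C(8,3) = 56 ≡ 1
Product: 4 × 1 = 4 ≡ 4 (mod 11)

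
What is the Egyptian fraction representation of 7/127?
1/19 + 1/403 + 1/194488 + 1/189127716232

Greedy algorithm:
7/127: ceiling(127/7) = 19, use 1/19
6/2413: ceiling(2413/6) = 403, use 1/403
5/972439: ceiling(972439/5) = 194488, use 1/194488
1/189127716232: ceiling(189127716232/1) = 189127716232, use 1/189127716232
Result: 7/127 = 1/19 + 1/403 + 1/194488 + 1/189127716232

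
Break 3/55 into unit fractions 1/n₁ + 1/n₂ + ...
1/19 + 1/523 + 1/546535

Greedy algorithm:
3/55: ceiling(55/3) = 19, use 1/19
2/1045: ceiling(1045/2) = 523, use 1/523
1/546535: ceiling(546535/1) = 546535, use 1/546535
Result: 3/55 = 1/19 + 1/523 + 1/546535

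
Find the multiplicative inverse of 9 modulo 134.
15

gcd(9, 134) = 1, so the inverse exists.
Extended Euclidean algorithm on (134, 9):
134 = 14 × 9 + 8  ⟹  8 = (1)·134 + (-14)·9
9 = 1 × 8 + 1  ⟹  1 = (-1)·134 + (15)·9
So (15)·9 ≡ 1 (mod 134), i.e. 9^(-1) ≡ 15 (mod 134).
Check: 9 × 15 = 135 ≡ 1 (mod 134)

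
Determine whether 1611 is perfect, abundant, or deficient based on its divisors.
deficient

Proper divisors of 1611: sum = 1 + 3 + 9 + 179 + 537 = 729
Since 729 < 1611, 1611 is deficient.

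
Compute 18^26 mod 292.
4

Repeated squaring. Binary of 26 = 11010.
18^1 ≡ 18 (mod 292); 18^2 ≡ 32 (mod 292); 18^4 ≡ 148 (mod 292); 18^8 ≡ 4 (mod 292); 18^16 ≡ 16 (mod 292)
18^26 = 18^2 × 18^8 × 18^16 ≡ 4 (mod 292)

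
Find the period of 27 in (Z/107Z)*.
53

107 is prime, so ord(27) divides φ(107) = 106.
Divisors of 106: 1, 2, 53, 106.
Repeated squaring: 27^1 ≡ 27, 27^2 ≡ 87, 27^4 ≡ 79, 27^8 ≡ 35, 27^16 ≡ 48, 27^32 ≡ 57, 27^64 ≡ 39 (mod 107).
Test 27^d mod 107 for each divisor d in increasing order:
27^1 ≡ 27
27^2 ≡ 87
27^53 = 27^32·27^16·27^4·27^1 ≡ 1  ← first divisor giving 1
The order is 53.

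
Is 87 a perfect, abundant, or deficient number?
deficient

Proper divisors of 87: sum = 1 + 3 + 29 = 33
Since 33 < 87, 87 is deficient.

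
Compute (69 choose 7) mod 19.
13

Using Lucas' theorem:
Write n=69 and k=7 in base 19:
n in base 19: [3, 12]
k in base 19: [0, 7]
C(69,7) mod 19 = ∏ C(n_i, k_i) mod 19
Digit binomials (mod 19): C(3,0) = 1; C(12,7) = 792 ≡ 13
Product: 1 × 13 = 13 ≡ 13 (mod 19)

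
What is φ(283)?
282

283 = 283
φ(n) = n × ∏(1 - 1/p) for each prime p dividing n
φ(283) = 283 × (1 - 1/283) = 282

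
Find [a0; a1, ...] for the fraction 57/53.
[1; 13, 4]

Euclidean algorithm steps:
57 = 1 × 53 + 4
53 = 13 × 4 + 1
4 = 4 × 1 + 0
Continued fraction: [1; 13, 4]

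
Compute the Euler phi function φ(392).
168

392 = 2^3 × 7^2
φ(n) = n × ∏(1 - 1/p) for each prime p dividing n
φ(392) = 392 × (1 - 1/2) × (1 - 1/7) = 168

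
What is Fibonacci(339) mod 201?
200

Matrix identity: Q^n = [[F_(n+1), F_n], [F_n, F_(n-1)]] with Q = [[1,1],[1,0]].
n = 339 = 101010011₂. Square-and-multiply, entries mod 201:
Q^1 = [[1,1],[1,0]]
Q^2 = (Q^1)² = [[2,1],[1,1]]
Q^5 = (Q^2)²·Q = [[8,5],[5,3]]
Q^10 = (Q^5)² = [[89,55],[55,34]]
Q^21 = (Q^10)²·Q = [[23,92],[92,132]]
Q^42 = (Q^21)² = [[149,190],[190,160]]
Q^84 = (Q^42)² = [[11,18],[18,194]]
Q^169 = (Q^84)²·Q = [[115,43],[43,72]]
Q^339 = (Q^169)²·Q = [[0,200],[200,1]]
F_339 mod 201 = Q^339[0][1] = 200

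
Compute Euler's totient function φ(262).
130

262 = 2 × 131
φ(n) = n × ∏(1 - 1/p) for each prime p dividing n
φ(262) = 262 × (1 - 1/2) × (1 - 1/131) = 130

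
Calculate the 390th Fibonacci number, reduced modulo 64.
8

Matrix identity: Q^n = [[F_(n+1), F_n], [F_n, F_(n-1)]] with Q = [[1,1],[1,0]].
n = 390 = 110000110₂. Square-and-multiply, entries mod 64:
Q^1 = [[1,1],[1,0]]
Q^3 = (Q^1)²·Q = [[3,2],[2,1]]
Q^6 = (Q^3)² = [[13,8],[8,5]]
Q^12 = (Q^6)² = [[41,16],[16,25]]
Q^24 = (Q^12)² = [[17,32],[32,49]]
Q^48 = (Q^24)² = [[33,0],[0,33]]
Q^97 = (Q^48)²·Q = [[1,1],[1,0]]
Q^195 = (Q^97)²·Q = [[3,2],[2,1]]
Q^390 = (Q^195)² = [[13,8],[8,5]]
F_390 mod 64 = Q^390[0][1] = 8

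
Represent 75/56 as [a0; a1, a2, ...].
[1; 2, 1, 18]

Euclidean algorithm steps:
75 = 1 × 56 + 19
56 = 2 × 19 + 18
19 = 1 × 18 + 1
18 = 18 × 1 + 0
Continued fraction: [1; 2, 1, 18]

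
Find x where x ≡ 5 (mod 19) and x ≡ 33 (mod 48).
81

Using Chinese Remainder Theorem:
M = 19 × 48 = 912
M1 = 48, M2 = 19
y1 = 48^(-1) mod 19 = 2
y2 = 19^(-1) mod 48 = 43
x = (5×48×2 + 33×19×43) mod 912 = 81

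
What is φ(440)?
160

440 = 2^3 × 5 × 11
φ(n) = n × ∏(1 - 1/p) for each prime p dividing n
φ(440) = 440 × (1 - 1/2) × (1 - 1/5) × (1 - 1/11) = 160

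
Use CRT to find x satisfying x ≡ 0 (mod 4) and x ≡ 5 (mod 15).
20

Using Chinese Remainder Theorem:
M = 4 × 15 = 60
M1 = 15, M2 = 4
y1 = 15^(-1) mod 4 = 3
y2 = 4^(-1) mod 15 = 4
x = (0×15×3 + 5×4×4) mod 60 = 20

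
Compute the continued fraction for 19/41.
[0; 2, 6, 3]

Euclidean algorithm steps:
19 = 0 × 41 + 19
41 = 2 × 19 + 3
19 = 6 × 3 + 1
3 = 3 × 1 + 0
Continued fraction: [0; 2, 6, 3]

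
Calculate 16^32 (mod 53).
13

Repeated squaring. Binary of 32 = 100000.
16^1 ≡ 16 (mod 53); 16^2 ≡ 44 (mod 53); 16^4 ≡ 28 (mod 53); 16^8 ≡ 42 (mod 53); 16^16 ≡ 15 (mod 53); 16^32 ≡ 13 (mod 53)
16^32 = 16^32 ≡ 13 (mod 53)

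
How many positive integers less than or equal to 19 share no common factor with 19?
18

19 = 19
φ(n) = n × ∏(1 - 1/p) for each prime p dividing n
φ(19) = 19 × (1 - 1/19) = 18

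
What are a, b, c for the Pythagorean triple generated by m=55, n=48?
(721, 5280, 5329)

Euclid's formula: a = m² - n², b = 2mn, c = m² + n²
m = 55, n = 48
a = 55² - 48² = 3025 - 2304 = 721
b = 2 × 55 × 48 = 5280
c = 55² + 48² = 3025 + 2304 = 5329
Verification: 721² + 5280² = 519841 + 27878400 = 28398241 = 5329² ✓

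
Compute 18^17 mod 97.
18

Repeated squaring. Binary of 17 = 10001.
18^1 ≡ 18 (mod 97); 18^2 ≡ 33 (mod 97); 18^4 ≡ 22 (mod 97); 18^8 ≡ 96 (mod 97); 18^16 ≡ 1 (mod 97)
18^17 = 18^1 × 18^16 ≡ 18 (mod 97)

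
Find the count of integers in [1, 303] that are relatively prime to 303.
200

303 = 3 × 101
φ(n) = n × ∏(1 - 1/p) for each prime p dividing n
φ(303) = 303 × (1 - 1/3) × (1 - 1/101) = 200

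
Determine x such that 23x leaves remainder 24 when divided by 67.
x ≡ 36 (mod 67)

gcd(23, 67) = 1, which divides 24, so solutions exist.
Find 23^(-1) mod 67 by the extended Euclidean algorithm:
67 = 2 × 23 + 21  ⟹  21 = (1)·67 + (-2)·23
23 = 1 × 21 + 2  ⟹  2 = (-1)·67 + (3)·23
21 = 10 × 2 + 1  ⟹  1 = (11)·67 + (-32)·23
So (-32)·23 ≡ 1 (mod 67), i.e. 23^(-1) ≡ -32 ≡ 35 (mod 67).
x ≡ 35 × 24 = 840 ≡ 36 (mod 67).
Check: 23 × 36 = 828 ≡ 24 (mod 67).
Unique solution: x ≡ 36 (mod 67)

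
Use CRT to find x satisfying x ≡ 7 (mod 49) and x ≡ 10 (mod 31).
1281

Using Chinese Remainder Theorem:
M = 49 × 31 = 1519
M1 = 31, M2 = 49
y1 = 31^(-1) mod 49 = 19
y2 = 49^(-1) mod 31 = 19
x = (7×31×19 + 10×49×19) mod 1519 = 1281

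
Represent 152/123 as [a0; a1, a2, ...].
[1; 4, 4, 7]

Euclidean algorithm steps:
152 = 1 × 123 + 29
123 = 4 × 29 + 7
29 = 4 × 7 + 1
7 = 7 × 1 + 0
Continued fraction: [1; 4, 4, 7]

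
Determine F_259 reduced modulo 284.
225

Matrix identity: Q^n = [[F_(n+1), F_n], [F_n, F_(n-1)]] with Q = [[1,1],[1,0]].
n = 259 = 100000011₂. Square-and-multiply, entries mod 284:
Q^1 = [[1,1],[1,0]]
Q^2 = (Q^1)² = [[2,1],[1,1]]
Q^4 = (Q^2)² = [[5,3],[3,2]]
Q^8 = (Q^4)² = [[34,21],[21,13]]
Q^16 = (Q^8)² = [[177,135],[135,42]]
Q^32 = (Q^16)² = [[138,29],[29,109]]
Q^64 = (Q^32)² = [[5,63],[63,226]]
Q^129 = (Q^64)²·Q = [[87,18],[18,69]]
Q^259 = (Q^129)²·Q = [[193,225],[225,252]]
F_259 mod 284 = Q^259[0][1] = 225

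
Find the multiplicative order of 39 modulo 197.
98

197 is prime, so ord(39) divides φ(197) = 196.
Divisors of 196: 1, 2, 4, 7, 14, 28, 49, 98, 196.
Repeated squaring: 39^1 ≡ 39, 39^2 ≡ 142, 39^4 ≡ 70, 39^8 ≡ 172, 39^16 ≡ 34, 39^32 ≡ 171, 39^64 ≡ 85, 39^128 ≡ 133 (mod 197).
Test 39^d mod 197 for each divisor d in increasing order:
39^1 ≡ 39
39^2 ≡ 142
39^4 ≡ 70
39^7 = 39^4·39^2·39^1 ≡ 161
39^14 = 39^8·39^4·39^2 ≡ 114
39^28 = 39^16·39^8·39^4 ≡ 191
39^49 = 39^32·39^16·39^1 ≡ 196
39^98 = 39^64·39^32·39^2 ≡ 1  ← first divisor giving 1
The order is 98.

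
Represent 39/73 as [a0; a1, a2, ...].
[0; 1, 1, 6, 1, 4]

Euclidean algorithm steps:
39 = 0 × 73 + 39
73 = 1 × 39 + 34
39 = 1 × 34 + 5
34 = 6 × 5 + 4
5 = 1 × 4 + 1
4 = 4 × 1 + 0
Continued fraction: [0; 1, 1, 6, 1, 4]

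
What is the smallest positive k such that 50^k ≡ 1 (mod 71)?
35

71 is prime, so ord(50) divides φ(71) = 70.
Divisors of 70: 1, 2, 5, 7, 10, 14, 35, 70.
Repeated squaring: 50^1 ≡ 50, 50^2 ≡ 15, 50^4 ≡ 12, 50^8 ≡ 2, 50^16 ≡ 4, 50^32 ≡ 16, 50^64 ≡ 43 (mod 71).
Test 50^d mod 71 for each divisor d in increasing order:
50^1 ≡ 50
50^2 ≡ 15
50^5 = 50^4·50^1 ≡ 32
50^7 = 50^4·50^2·50^1 ≡ 54
50^10 = 50^8·50^2 ≡ 30
50^14 = 50^8·50^4·50^2 ≡ 5
50^35 = 50^32·50^2·50^1 ≡ 1  ← first divisor giving 1
The order is 35.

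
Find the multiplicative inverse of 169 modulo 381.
124

gcd(169, 381) = 1, so the inverse exists.
Extended Euclidean algorithm on (381, 169):
381 = 2 × 169 + 43  ⟹  43 = (1)·381 + (-2)·169
169 = 3 × 43 + 40  ⟹  40 = (-3)·381 + (7)·169
43 = 1 × 40 + 3  ⟹  3 = (4)·381 + (-9)·169
40 = 13 × 3 + 1  ⟹  1 = (-55)·381 + (124)·169
So (124)·169 ≡ 1 (mod 381), i.e. 169^(-1) ≡ 124 (mod 381).
Check: 169 × 124 = 20956 ≡ 1 (mod 381)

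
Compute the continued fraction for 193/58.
[3; 3, 19]

Euclidean algorithm steps:
193 = 3 × 58 + 19
58 = 3 × 19 + 1
19 = 19 × 1 + 0
Continued fraction: [3; 3, 19]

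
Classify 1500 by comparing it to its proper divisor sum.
abundant

Proper divisors of 1500: sum = 1 + 2 + 3 + 4 + 5 + 6 + 10 + 12 + ... + 300 + 375 + 500 + 750 (23 divisors) = 2868
Since 2868 > 1500, 1500 is abundant.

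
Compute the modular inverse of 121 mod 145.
6

gcd(121, 145) = 1, so the inverse exists.
Extended Euclidean algorithm on (145, 121):
145 = 1 × 121 + 24  ⟹  24 = (1)·145 + (-1)·121
121 = 5 × 24 + 1  ⟹  1 = (-5)·145 + (6)·121
So (6)·121 ≡ 1 (mod 145), i.e. 121^(-1) ≡ 6 (mod 145).
Check: 121 × 6 = 726 ≡ 1 (mod 145)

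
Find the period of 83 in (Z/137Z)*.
136

137 is prime, so ord(83) divides φ(137) = 136.
Divisors of 136: 1, 2, 4, 8, 17, 34, 68, 136.
Repeated squaring: 83^1 ≡ 83, 83^2 ≡ 39, 83^4 ≡ 14, 83^8 ≡ 59, 83^16 ≡ 56, 83^32 ≡ 122, 83^64 ≡ 88, 83^128 ≡ 72 (mod 137).
Test 83^d mod 137 for each divisor d in increasing order:
83^1 ≡ 83
83^2 ≡ 39
83^4 ≡ 14
83^8 ≡ 59
83^17 = 83^16·83^1 ≡ 127
83^34 = 83^32·83^2 ≡ 100
83^68 = 83^64·83^4 ≡ 136
83^136 = 83^128·83^8 ≡ 1  ← first divisor giving 1
The order is 136.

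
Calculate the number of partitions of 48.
147273

p(n) counts ways to write n as a sum of positive integers (order ignored).
Euler's pentagonal recurrence: p(k) = p(k-1) + p(k-2) - p(k-5) - p(k-7) + p(k-12) + p(k-15) - ... (offsets j(3j∓1)/2, signs ++--, p(0)=1, p(<0)=0).
DP table for k = 0..47: p(0)=1, p(1)=1, p(2)=2, p(3)=3, p(4)=5, p(5)=7, p(6)=11, p(7)=15, p(8)=22, p(9)=30, p(10)=42, p(11)=56, p(12)=77, p(13)=101, p(14)=135, p(15)=176, p(16)=231, p(17)=297, p(18)=385, p(19)=490, p(20)=627, p(21)=792, p(22)=1002, p(23)=1255, p(24)=1575, p(25)=1958, p(26)=2436, p(27)=3010, p(28)=3718, p(29)=4565, p(30)=5604, p(31)=6842, p(32)=8349, p(33)=10143, p(34)=12310, p(35)=14883, p(36)=17977, p(37)=21637, p(38)=26015, p(39)=31185, p(40)=37338, p(41)=44583, p(42)=53174, p(43)=63261, p(44)=75175, p(45)=89134, p(46)=105558, p(47)=124754.
Final step: p(48) = p(47) + p(46) - p(43) - p(41) + p(36) + p(33) - p(26) - p(22) + p(13) + p(8)
= 124754 + 105558 - 63261 - 44583 + 17977 + 10143 - 2436 - 1002 + 101 + 22
= 147273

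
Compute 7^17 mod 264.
127

Repeated squaring. Binary of 17 = 10001.
7^1 ≡ 7 (mod 264); 7^2 ≡ 49 (mod 264); 7^4 ≡ 25 (mod 264); 7^8 ≡ 97 (mod 264); 7^16 ≡ 169 (mod 264)
7^17 = 7^1 × 7^16 ≡ 127 (mod 264)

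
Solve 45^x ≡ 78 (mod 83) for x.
80

Baby-step giant-step with step n = ⌈√83⌉ = 10.
Baby steps 45^j mod 83 (j:value) for j=0..9: 0:1, 1:45, 2:33, 3:74, 4:10, 5:35, 6:81, 7:76, 8:17, 9:18.
Giant-step multiplier: 45^(-10) ≡ 45^(82-10) = 45^72 ≡ 29 (mod 83).
Giant steps γ_i = 78·29^i mod 83: γ_0=78, γ_1=21, γ_2=28, γ_3=65, γ_4=59, γ_5=51, γ_6=68, γ_7=63, γ_8=1 (in table at j=0).
x = i·n + j = 8·10 + 0 = 80.
Check: 45^80 ≡ 78 (mod 83).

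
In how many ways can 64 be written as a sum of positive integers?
1741630

p(n) counts ways to write n as a sum of positive integers (order ignored).
Euler's pentagonal recurrence: p(k) = p(k-1) + p(k-2) - p(k-5) - p(k-7) + p(k-12) + p(k-15) - ... (offsets j(3j∓1)/2, signs ++--, p(0)=1, p(<0)=0).
DP table for k = 0..63: p(0)=1, p(1)=1, p(2)=2, p(3)=3, p(4)=5, p(5)=7, p(6)=11, p(7)=15, p(8)=22, p(9)=30, p(10)=42, p(11)=56, p(12)=77, p(13)=101, p(14)=135, p(15)=176, p(16)=231, p(17)=297, p(18)=385, p(19)=490, p(20)=627, p(21)=792, p(22)=1002, p(23)=1255, p(24)=1575, p(25)=1958, p(26)=2436, p(27)=3010, p(28)=3718, p(29)=4565, p(30)=5604, p(31)=6842, p(32)=8349, p(33)=10143, p(34)=12310, p(35)=14883, p(36)=17977, p(37)=21637, p(38)=26015, p(39)=31185, p(40)=37338, p(41)=44583, p(42)=53174, p(43)=63261, p(44)=75175, p(45)=89134, p(46)=105558, p(47)=124754, p(48)=147273, p(49)=173525, p(50)=204226, p(51)=239943, p(52)=281589, p(53)=329931, p(54)=386155, p(55)=451276, p(56)=526823, p(57)=614154, p(58)=715220, p(59)=831820, p(60)=966467, p(61)=1121505, p(62)=1300156, p(63)=1505499.
Final step: p(64) = p(63) + p(62) - p(59) - p(57) + p(52) + p(49) - p(42) - p(38) + p(29) + p(24) - p(13) - p(7)
= 1505499 + 1300156 - 831820 - 614154 + 281589 + 173525 - 53174 - 26015 + 4565 + 1575 - 101 - 15
= 1741630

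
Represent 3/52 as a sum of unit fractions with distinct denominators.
1/18 + 1/468

Greedy algorithm:
3/52: ceiling(52/3) = 18, use 1/18
1/468: ceiling(468/1) = 468, use 1/468
Result: 3/52 = 1/18 + 1/468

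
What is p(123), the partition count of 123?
2552338241

p(n) counts ways to write n as a sum of positive integers (order ignored).
Euler's pentagonal recurrence: p(k) = p(k-1) + p(k-2) - p(k-5) - p(k-7) + p(k-12) + p(k-15) - ... (offsets j(3j∓1)/2, signs ++--, p(0)=1, p(<0)=0).
DP table for k = 0..122: p(0)=1, p(1)=1, p(2)=2, p(3)=3, p(4)=5, p(5)=7, p(6)=11, p(7)=15, p(8)=22, p(9)=30, p(10)=42, p(11)=56, p(12)=77, p(13)=101, p(14)=135, p(15)=176, p(16)=231, p(17)=297, p(18)=385, p(19)=490, p(20)=627, p(21)=792, p(22)=1002, p(23)=1255, p(24)=1575, p(25)=1958, p(26)=2436, p(27)=3010, p(28)=3718, p(29)=4565, p(30)=5604, p(31)=6842, p(32)=8349, p(33)=10143, p(34)=12310, p(35)=14883, p(36)=17977, p(37)=21637, p(38)=26015, p(39)=31185, p(40)=37338, p(41)=44583, p(42)=53174, p(43)=63261, p(44)=75175, p(45)=89134, p(46)=105558, p(47)=124754, p(48)=147273, p(49)=173525, p(50)=204226, p(51)=239943, p(52)=281589, p(53)=329931, p(54)=386155, p(55)=451276, p(56)=526823, p(57)=614154, p(58)=715220, p(59)=831820, p(60)=966467, p(61)=1121505, p(62)=1300156, p(63)=1505499, p(64)=1741630, p(65)=2012558, p(66)=2323520, p(67)=2679689, p(68)=3087735, p(69)=3554345, p(70)=4087968, p(71)=4697205, p(72)=5392783, p(73)=6185689, p(74)=7089500, p(75)=8118264, p(76)=9289091, p(77)=10619863, p(78)=12132164, p(79)=13848650, p(80)=15796476, p(81)=18004327, p(82)=20506255, p(83)=23338469, p(84)=26543660, p(85)=30167357, p(86)=34262962, p(87)=38887673, p(88)=44108109, p(89)=49995925, p(90)=56634173, p(91)=64112359, p(92)=72533807, p(93)=82010177, p(94)=92669720, p(95)=104651419, p(96)=118114304, p(97)=133230930, p(98)=150198136, p(99)=169229875, p(100)=190569292, p(101)=214481126, p(102)=241265379, p(103)=271248950, p(104)=304801365, p(105)=342325709, p(106)=384276336, p(107)=431149389, p(108)=483502844, p(109)=541946240, p(110)=607163746, p(111)=679903203, p(112)=761002156, p(113)=851376628, p(114)=952050665, p(115)=1064144451, p(116)=1188908248, p(117)=1327710076, p(118)=1482074143, p(119)=1653668665, p(120)=1844349560, p(121)=2056148051, p(122)=2291320912.
Final step: p(123) = p(122) + p(121) - p(118) - p(116) + p(111) + p(108) - p(101) - p(97) + p(88) + p(83) - p(72) - p(66) + p(53) + p(46) - p(31) - p(23) + p(6)
= 2291320912 + 2056148051 - 1482074143 - 1188908248 + 679903203 + 483502844 - 214481126 - 133230930 + 44108109 + 23338469 - 5392783 - 2323520 + 329931 + 105558 - 6842 - 1255 + 11
= 2552338241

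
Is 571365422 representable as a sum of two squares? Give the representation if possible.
Not possible

Factorization: 571365422 = 2 × 41 × 191^3
By Fermat: n is sum of two squares iff every prime p ≡ 3 (mod 4) appears to even power.
Prime(s) ≡ 3 (mod 4) with odd exponent: [(191, 3)]
Therefore 571365422 cannot be expressed as a² + b².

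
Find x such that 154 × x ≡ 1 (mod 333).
253

gcd(154, 333) = 1, so the inverse exists.
Extended Euclidean algorithm on (333, 154):
333 = 2 × 154 + 25  ⟹  25 = (1)·333 + (-2)·154
154 = 6 × 25 + 4  ⟹  4 = (-6)·333 + (13)·154
25 = 6 × 4 + 1  ⟹  1 = (37)·333 + (-80)·154
So (-80)·154 ≡ 1 (mod 333), i.e. 154^(-1) ≡ -80 ≡ 253 (mod 333).
Check: 154 × 253 = 38962 ≡ 1 (mod 333)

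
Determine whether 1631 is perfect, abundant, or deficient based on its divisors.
deficient

Proper divisors of 1631: sum = 1 + 7 + 233 = 241
Since 241 < 1631, 1631 is deficient.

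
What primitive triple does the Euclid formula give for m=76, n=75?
(151, 11400, 11401)

Euclid's formula: a = m² - n², b = 2mn, c = m² + n²
m = 76, n = 75
a = 76² - 75² = 5776 - 5625 = 151
b = 2 × 76 × 75 = 11400
c = 76² + 75² = 5776 + 5625 = 11401
Verification: 151² + 11400² = 22801 + 129960000 = 129982801 = 11401² ✓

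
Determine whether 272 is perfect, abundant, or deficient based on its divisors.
abundant

Proper divisors of 272: sum = 1 + 2 + 4 + 8 + 16 + 17 + 34 + 68 + 136 = 286
Since 286 > 272, 272 is abundant.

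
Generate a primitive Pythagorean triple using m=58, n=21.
(2923, 2436, 3805)

Euclid's formula: a = m² - n², b = 2mn, c = m² + n²
m = 58, n = 21
a = 58² - 21² = 3364 - 441 = 2923
b = 2 × 58 × 21 = 2436
c = 58² + 21² = 3364 + 441 = 3805
Verification: 2923² + 2436² = 8543929 + 5934096 = 14478025 = 3805² ✓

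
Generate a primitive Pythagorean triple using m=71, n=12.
(4897, 1704, 5185)

Euclid's formula: a = m² - n², b = 2mn, c = m² + n²
m = 71, n = 12
a = 71² - 12² = 5041 - 144 = 4897
b = 2 × 71 × 12 = 1704
c = 71² + 12² = 5041 + 144 = 5185
Verification: 4897² + 1704² = 23980609 + 2903616 = 26884225 = 5185² ✓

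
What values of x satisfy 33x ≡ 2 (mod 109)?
x ≡ 43 (mod 109)

gcd(33, 109) = 1, which divides 2, so solutions exist.
Find 33^(-1) mod 109 by the extended Euclidean algorithm:
109 = 3 × 33 + 10  ⟹  10 = (1)·109 + (-3)·33
33 = 3 × 10 + 3  ⟹  3 = (-3)·109 + (10)·33
10 = 3 × 3 + 1  ⟹  1 = (10)·109 + (-33)·33
So (-33)·33 ≡ 1 (mod 109), i.e. 33^(-1) ≡ -33 ≡ 76 (mod 109).
x ≡ 76 × 2 = 152 ≡ 43 (mod 109).
Check: 33 × 43 = 1419 ≡ 2 (mod 109).
Unique solution: x ≡ 43 (mod 109)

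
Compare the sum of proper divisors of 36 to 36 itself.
abundant

Proper divisors of 36: sum = 1 + 2 + 3 + 4 + 6 + 9 + 12 + 18 = 55
Since 55 > 36, 36 is abundant.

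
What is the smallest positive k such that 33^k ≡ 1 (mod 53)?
52

53 is prime, so ord(33) divides φ(53) = 52.
Divisors of 52: 1, 2, 4, 13, 26, 52.
Repeated squaring: 33^1 ≡ 33, 33^2 ≡ 29, 33^4 ≡ 46, 33^8 ≡ 49, 33^16 ≡ 16, 33^32 ≡ 44 (mod 53).
Test 33^d mod 53 for each divisor d in increasing order:
33^1 ≡ 33
33^2 ≡ 29
33^4 ≡ 46
33^13 = 33^8·33^4·33^1 ≡ 23
33^26 = 33^16·33^8·33^2 ≡ 52
33^52 = 33^32·33^16·33^4 ≡ 1  ← first divisor giving 1
The order is 52.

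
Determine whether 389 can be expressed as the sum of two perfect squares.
10² + 17² (a=10, b=17)

Factorization: 389 = 389
By Fermat: n is sum of two squares iff every prime p ≡ 3 (mod 4) appears to even power.
All primes ≡ 3 (mod 4) appear to even power.
Search a = 0, 1, 2, … for 389 - a² a perfect square: first hit at a = 10: 389 - 100 = 289 = 17².
389 = 10² + 17² = 100 + 289 ✓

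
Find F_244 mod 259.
136

Matrix identity: Q^n = [[F_(n+1), F_n], [F_n, F_(n-1)]] with Q = [[1,1],[1,0]].
n = 244 = 11110100₂. Square-and-multiply, entries mod 259:
Q^1 = [[1,1],[1,0]]
Q^3 = (Q^1)²·Q = [[3,2],[2,1]]
Q^7 = (Q^3)²·Q = [[21,13],[13,8]]
Q^15 = (Q^7)²·Q = [[210,92],[92,118]]
Q^30 = (Q^15)² = [[246,132],[132,114]]
Q^61 = (Q^30)²·Q = [[104,240],[240,123]]
Q^122 = (Q^61)² = [[40,90],[90,209]]
Q^244 = (Q^122)² = [[117,136],[136,240]]
F_244 mod 259 = Q^244[0][1] = 136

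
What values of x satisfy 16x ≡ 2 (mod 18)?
x ≡ 8 (mod 9)

gcd(16, 18) = 2, which divides 2, so solutions exist.
Divide through by 2: 8x ≡ 1 (mod 9).
Find 8^(-1) mod 9 by the extended Euclidean algorithm:
9 = 1 × 8 + 1  ⟹  1 = (1)·9 + (-1)·8
So (-1)·8 ≡ 1 (mod 9), i.e. 8^(-1) ≡ -1 ≡ 8 (mod 9).
x ≡ 8 × 1 = 8 ≡ 8 (mod 9).
Check: 16 × 8 = 128 ≡ 2 (mod 18).
x ≡ 8 (mod 9), giving 2 solutions mod 18.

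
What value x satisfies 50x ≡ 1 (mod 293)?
252

gcd(50, 293) = 1, so the inverse exists.
Extended Euclidean algorithm on (293, 50):
293 = 5 × 50 + 43  ⟹  43 = (1)·293 + (-5)·50
50 = 1 × 43 + 7  ⟹  7 = (-1)·293 + (6)·50
43 = 6 × 7 + 1  ⟹  1 = (7)·293 + (-41)·50
So (-41)·50 ≡ 1 (mod 293), i.e. 50^(-1) ≡ -41 ≡ 252 (mod 293).
Check: 50 × 252 = 12600 ≡ 1 (mod 293)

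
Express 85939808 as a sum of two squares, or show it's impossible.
Not possible

Factorization: 85939808 = 2^5 × 139^3
By Fermat: n is sum of two squares iff every prime p ≡ 3 (mod 4) appears to even power.
Prime(s) ≡ 3 (mod 4) with odd exponent: [(139, 3)]
Therefore 85939808 cannot be expressed as a² + b².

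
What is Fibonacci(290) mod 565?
75

Matrix identity: Q^n = [[F_(n+1), F_n], [F_n, F_(n-1)]] with Q = [[1,1],[1,0]].
n = 290 = 100100010₂. Square-and-multiply, entries mod 565:
Q^1 = [[1,1],[1,0]]
Q^2 = (Q^1)² = [[2,1],[1,1]]
Q^4 = (Q^2)² = [[5,3],[3,2]]
Q^9 = (Q^4)²·Q = [[55,34],[34,21]]
Q^18 = (Q^9)² = [[226,324],[324,467]]
Q^36 = (Q^18)² = [[112,227],[227,450]]
Q^72 = (Q^36)² = [[228,449],[449,344]]
Q^145 = (Q^72)²·Q = [[218,465],[465,318]]
Q^290 = (Q^145)² = [[459,75],[75,384]]
F_290 mod 565 = Q^290[0][1] = 75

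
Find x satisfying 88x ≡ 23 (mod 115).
x ≡ 46 (mod 115)

gcd(88, 115) = 1, which divides 23, so solutions exist.
Find 88^(-1) mod 115 by the extended Euclidean algorithm:
115 = 1 × 88 + 27  ⟹  27 = (1)·115 + (-1)·88
88 = 3 × 27 + 7  ⟹  7 = (-3)·115 + (4)·88
27 = 3 × 7 + 6  ⟹  6 = (10)·115 + (-13)·88
7 = 1 × 6 + 1  ⟹  1 = (-13)·115 + (17)·88
So (17)·88 ≡ 1 (mod 115), i.e. 88^(-1) ≡ 17 (mod 115).
x ≡ 17 × 23 = 391 ≡ 46 (mod 115).
Check: 88 × 46 = 4048 ≡ 23 (mod 115).
Unique solution: x ≡ 46 (mod 115)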